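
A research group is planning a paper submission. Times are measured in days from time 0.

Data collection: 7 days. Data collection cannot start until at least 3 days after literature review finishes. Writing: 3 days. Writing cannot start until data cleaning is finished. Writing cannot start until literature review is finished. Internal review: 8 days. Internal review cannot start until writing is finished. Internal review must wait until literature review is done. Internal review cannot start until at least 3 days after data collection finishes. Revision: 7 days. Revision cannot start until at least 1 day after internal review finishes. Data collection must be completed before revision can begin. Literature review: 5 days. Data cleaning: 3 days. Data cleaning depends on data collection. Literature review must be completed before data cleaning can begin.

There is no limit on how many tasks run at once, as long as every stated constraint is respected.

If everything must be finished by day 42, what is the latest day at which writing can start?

To finish by day 42, revision (duration 7) must start no later than day 35.
Since revision (must start by day 35, minus 1-day gap → day 34) depends on it, internal review must finish by day 34. Backing off its 8-day duration gives a latest start of day 26.
Writing has to be done before internal review (must start by day 26). That means finishing by day 26, i.e. starting by 26 − 3 = day 23.

23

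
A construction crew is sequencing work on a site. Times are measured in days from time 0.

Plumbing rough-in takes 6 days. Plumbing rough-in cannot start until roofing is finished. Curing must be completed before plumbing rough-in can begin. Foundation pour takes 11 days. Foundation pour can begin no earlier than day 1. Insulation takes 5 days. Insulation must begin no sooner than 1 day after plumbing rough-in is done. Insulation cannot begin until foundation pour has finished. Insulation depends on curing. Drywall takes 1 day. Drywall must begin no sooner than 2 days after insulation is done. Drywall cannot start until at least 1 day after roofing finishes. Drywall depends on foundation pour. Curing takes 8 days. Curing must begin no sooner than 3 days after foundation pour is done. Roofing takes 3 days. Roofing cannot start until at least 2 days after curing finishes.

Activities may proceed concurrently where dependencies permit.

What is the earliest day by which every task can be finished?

Foundation pour cannot begin until its own release at day 1. It runs from day 1 to 1 + 11 = day 12.
Curing cannot begin until foundation pour (finishes day 12, plus 3-day gap → day 15). It runs from day 15 to 15 + 8 = day 23.
Roofing cannot begin until curing (finishes day 23, plus 2-day gap → day 25). It runs from day 25 to 25 + 3 = day 28.
For plumbing rough-in: roofing (finishes day 28); curing (finishes day 23). Taking the maximum gives a start of day 28, and it finishes at 28 + 6 = day 34.
Insulation cannot start until plumbing rough-in (finishes day 34, plus 1-day gap → day 35); foundation pour (finishes day 12); curing (finishes day 23). The controlling bound is day 35, so insulation finishes at 35 + 5 = day 40.
Drywall needs all of insulation (finishes day 40, plus 2-day gap → day 42); roofing (finishes day 28, plus 1-day gap → day 29); foundation pour (finishes day 12). That puts its earliest start at day 42; it finishes at 42 + 1 = day 43.
All tasks are finished once the last one completes. Finish times: Foundation pour at 12, Curing at 23, Roofing at 28, Plumbing rough-in at 34, Insulation at 40, Drywall at 43. The latest is day 43.

43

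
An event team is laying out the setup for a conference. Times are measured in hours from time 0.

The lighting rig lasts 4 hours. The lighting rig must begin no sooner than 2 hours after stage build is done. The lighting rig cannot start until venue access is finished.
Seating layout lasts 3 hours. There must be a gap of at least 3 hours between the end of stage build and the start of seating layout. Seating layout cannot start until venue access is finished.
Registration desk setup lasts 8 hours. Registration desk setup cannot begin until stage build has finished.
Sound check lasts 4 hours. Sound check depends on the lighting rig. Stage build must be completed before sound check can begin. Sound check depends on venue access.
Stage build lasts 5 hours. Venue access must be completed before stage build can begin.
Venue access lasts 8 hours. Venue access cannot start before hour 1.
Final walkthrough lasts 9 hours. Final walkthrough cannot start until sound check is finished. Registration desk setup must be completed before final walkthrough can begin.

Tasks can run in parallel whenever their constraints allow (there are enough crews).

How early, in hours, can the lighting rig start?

Venue access waits on its own release at hour 1, so it starts at hour 1 and finishes at 1 + 8 = hour 9.
After venue access (finishes hour 9), stage build can start at hour 9 and finishes at hour 14.
The lighting rig waits on stage build (finishes hour 14, plus 2-hour gap → hour 16); venue access (finishes hour 9). The latest of these is hour 16, which is the earliest the lighting rig can start.

16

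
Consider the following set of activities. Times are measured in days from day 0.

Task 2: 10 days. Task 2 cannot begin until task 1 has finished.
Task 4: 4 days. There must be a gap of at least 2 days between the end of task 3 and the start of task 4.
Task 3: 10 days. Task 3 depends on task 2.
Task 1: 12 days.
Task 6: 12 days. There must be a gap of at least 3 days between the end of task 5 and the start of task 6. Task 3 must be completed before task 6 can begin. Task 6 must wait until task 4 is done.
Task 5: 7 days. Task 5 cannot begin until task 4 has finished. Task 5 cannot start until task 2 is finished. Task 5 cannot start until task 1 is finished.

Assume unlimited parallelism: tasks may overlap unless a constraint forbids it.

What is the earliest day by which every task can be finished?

60

Task 1 can start immediately at day 0; it finishes at day 12.
Task 2 waits on task 1 (finishes day 12), so it starts at day 12 and finishes at 12 + 10 = day 22.
Task 3 cannot begin until task 2 (finishes day 22). It runs from day 22 to 22 + 10 = day 32.
Task 4 waits on task 3 (finishes day 32, plus 2-day gap → day 34), so it starts at day 34 and finishes at 34 + 4 = day 38.
Task 5 needs all of task 4 (finishes day 38); task 2 (finishes day 22); task 1 (finishes day 12). That puts its earliest start at day 38; it finishes at 38 + 7 = day 45.
Task 6 cannot start until task 5 (finishes day 45, plus 3-day gap → day 48); task 3 (finishes day 32); task 4 (finishes day 38). The controlling bound is day 48, so task 6 finishes at 48 + 12 = day 60.
All tasks are finished once the last one completes. Finish times: Task 1 at 12, Task 2 at 22, Task 3 at 32, Task 4 at 38, Task 5 at 45, Task 6 at 60. The latest is day 60.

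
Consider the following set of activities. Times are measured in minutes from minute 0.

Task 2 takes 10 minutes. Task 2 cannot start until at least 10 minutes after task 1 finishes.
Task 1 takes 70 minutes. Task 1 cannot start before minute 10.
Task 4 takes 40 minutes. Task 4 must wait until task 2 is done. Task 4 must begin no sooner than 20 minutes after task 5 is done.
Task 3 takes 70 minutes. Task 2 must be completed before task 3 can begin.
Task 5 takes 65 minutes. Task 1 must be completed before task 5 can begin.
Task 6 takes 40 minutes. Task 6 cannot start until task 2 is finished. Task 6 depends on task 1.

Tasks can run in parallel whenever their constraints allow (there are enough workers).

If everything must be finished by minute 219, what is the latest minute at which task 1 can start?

Nothing follows task 3; the deadline of minute 219 is its only limit. It must start by 219 − 70 = minute 149.
Task 4 must finish by minute 219; it takes 40 minutes, so it must start by 219 − 40 = minute 179.
To finish by minute 219, task 6 (duration 40) must start no later than minute 179.
Task 2 feeds task 3 (must start by minute 149); task 4 (must start by minute 179); task 6 (must start by minute 179). Taking the minimum, task 2 must finish by minute 149 and start by 149 − 10 = minute 139.
Since task 4 (must start by minute 179, minus 20-minute gap → minute 159) depends on it, task 5 must finish by minute 159. Backing off its 65-minute duration gives a latest start of minute 94.
Task 1 must finish in time for task 2 (must start by minute 139, minus 10-minute gap → minute 129); task 5 (must start by minute 94); task 6 (must start by minute 179). The tightest is minute 94, so task 1 must start by 94 − 70 = minute 24.

24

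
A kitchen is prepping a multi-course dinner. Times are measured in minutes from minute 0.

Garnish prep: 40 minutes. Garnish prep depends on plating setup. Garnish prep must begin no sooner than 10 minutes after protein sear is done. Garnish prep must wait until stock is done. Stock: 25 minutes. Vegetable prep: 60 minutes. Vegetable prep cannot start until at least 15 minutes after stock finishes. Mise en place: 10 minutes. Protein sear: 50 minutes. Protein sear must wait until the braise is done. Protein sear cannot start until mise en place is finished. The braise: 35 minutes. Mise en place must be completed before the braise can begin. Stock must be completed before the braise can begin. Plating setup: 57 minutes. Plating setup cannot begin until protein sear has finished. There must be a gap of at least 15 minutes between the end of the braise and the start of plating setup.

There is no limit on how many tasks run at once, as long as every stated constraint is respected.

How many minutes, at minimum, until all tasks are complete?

207

Stock can start immediately at minute 0; it finishes at minute 25.
Vegetable prep waits on stock (finishes minute 25, plus 15-minute gap → minute 40), so it starts at minute 40 and finishes at 40 + 60 = minute 100.
Nothing blocks mise en place, so it runs from minute 0 to minute 10.
The braise cannot start until mise en place (finishes minute 10); stock (finishes minute 25). The controlling bound is minute 25, so the braise finishes at 25 + 35 = minute 60.
Protein sear needs all of the braise (finishes minute 60); mise en place (finishes minute 10). That puts its earliest start at minute 60; it finishes at 60 + 50 = minute 110.
Plating setup cannot start until protein sear (finishes minute 110); the braise (finishes minute 60, plus 15-minute gap → minute 75). The controlling bound is minute 110, so plating setup finishes at 110 + 57 = minute 167.
For garnish prep: plating setup (finishes minute 167); protein sear (finishes minute 110, plus 10-minute gap → minute 120); stock (finishes minute 25). Taking the maximum gives a start of minute 167, and it finishes at 167 + 40 = minute 207.
All tasks are finished once the last one completes. Finish times: Mise en place at 10, Stock at 25, The braise at 60, Protein sear at 110, Vegetable prep at 100, Plating setup at 167, Garnish prep at 207. The latest is minute 207.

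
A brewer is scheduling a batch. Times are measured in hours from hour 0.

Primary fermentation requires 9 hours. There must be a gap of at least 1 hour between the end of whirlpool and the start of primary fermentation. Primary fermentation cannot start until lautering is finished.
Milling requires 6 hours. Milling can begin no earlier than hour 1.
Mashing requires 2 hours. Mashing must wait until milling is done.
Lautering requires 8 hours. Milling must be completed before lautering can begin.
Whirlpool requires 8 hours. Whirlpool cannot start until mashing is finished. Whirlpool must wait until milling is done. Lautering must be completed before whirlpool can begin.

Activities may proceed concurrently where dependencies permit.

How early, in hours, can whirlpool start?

After its own release at hour 1, milling can start at hour 1 and finishes at hour 7.
Lautering waits on milling (finishes hour 7), so it starts at hour 7 and finishes at 7 + 8 = hour 15.
After milling (finishes hour 7), mashing can start at hour 7 and finishes at hour 9.
Whirlpool waits on mashing (finishes hour 9); milling (finishes hour 7); lautering (finishes hour 15). The latest of these is hour 15, which is the earliest whirlpool can start.

15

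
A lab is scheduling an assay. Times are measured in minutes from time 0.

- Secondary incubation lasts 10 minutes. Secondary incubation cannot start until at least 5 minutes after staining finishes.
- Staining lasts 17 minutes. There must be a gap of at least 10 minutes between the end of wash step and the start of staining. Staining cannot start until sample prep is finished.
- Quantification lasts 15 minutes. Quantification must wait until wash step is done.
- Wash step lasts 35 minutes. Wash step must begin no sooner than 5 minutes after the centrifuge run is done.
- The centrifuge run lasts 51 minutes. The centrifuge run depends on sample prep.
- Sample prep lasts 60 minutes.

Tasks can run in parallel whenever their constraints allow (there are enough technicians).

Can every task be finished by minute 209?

Yes

Sample prep can start immediately at minute 0; it finishes at minute 60.
The centrifuge run cannot begin until sample prep (finishes minute 60). It runs from minute 60 to 60 + 51 = minute 111.
Wash step cannot begin until the centrifuge run (finishes minute 111, plus 5-minute gap → minute 116). It runs from minute 116 to 116 + 35 = minute 151.
Quantification cannot begin until wash step (finishes minute 151). It runs from minute 151 to 151 + 15 = minute 166.
Staining has to wait for wash step (finishes minute 151, plus 10-minute gap → minute 161); sample prep (finishes minute 60). The latest of these is minute 161, so staining runs minute 161 to 161 + 17 = minute 178.
Secondary incubation cannot begin until staining (finishes minute 178, plus 5-minute gap → minute 183). It runs from minute 183 to 183 + 10 = minute 193.
Every task is finished by minute 193, which is no later than the deadline of 209, so the schedule is feasible.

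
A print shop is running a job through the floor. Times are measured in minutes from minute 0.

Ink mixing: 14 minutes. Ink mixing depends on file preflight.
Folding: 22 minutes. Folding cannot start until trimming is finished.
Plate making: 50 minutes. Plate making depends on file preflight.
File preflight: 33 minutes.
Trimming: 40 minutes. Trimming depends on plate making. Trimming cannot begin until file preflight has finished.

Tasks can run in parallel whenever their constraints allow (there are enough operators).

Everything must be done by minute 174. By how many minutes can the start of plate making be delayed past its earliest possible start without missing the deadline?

File preflight has no prerequisites, so it starts at minute 0 and finishes at minute 33.
Plate making waits on file preflight (finishes minute 33), so it starts at minute 33 and finishes at 33 + 50 = minute 83.

Working backward from the deadline:
Folding has no dependents, so it just needs to finish by minute 174. Starting by 174 − 22 = minute 152 achieves that.
Trimming must finish before folding (must start by minute 152). With a 40-minute duration, trimming must start by 152 − 40 = minute 112.
Plate making feeds into trimming (must start by minute 112); so plate making must finish by minute 112 and therefore start by minute 62.
So plate making can start as early as minute 33 and as late as minute 62, giving 62 − 33 = 29 minutes of slack.

29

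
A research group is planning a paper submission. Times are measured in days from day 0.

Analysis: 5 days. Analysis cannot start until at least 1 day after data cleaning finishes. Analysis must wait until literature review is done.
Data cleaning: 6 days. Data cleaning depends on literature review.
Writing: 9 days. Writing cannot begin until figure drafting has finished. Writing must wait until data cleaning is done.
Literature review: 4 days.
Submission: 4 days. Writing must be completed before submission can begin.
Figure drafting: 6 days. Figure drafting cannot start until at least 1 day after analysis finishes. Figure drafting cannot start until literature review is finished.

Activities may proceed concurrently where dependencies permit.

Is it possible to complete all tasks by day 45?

Yes

Literature review can start immediately at day 0; it finishes at day 4.
After literature review (finishes day 4), data cleaning can start at day 4 and finishes at day 10.
Analysis needs all of data cleaning (finishes day 10, plus 1-day gap → day 11); literature review (finishes day 4). That puts its earliest start at day 11; it finishes at 11 + 5 = day 16.
Figure drafting needs all of analysis (finishes day 16, plus 1-day gap → day 17); literature review (finishes day 4). That puts its earliest start at day 17; it finishes at 17 + 6 = day 23.
Writing needs all of figure drafting (finishes day 23); data cleaning (finishes day 10). That puts its earliest start at day 23; it finishes at 23 + 9 = day 32.
Submission waits on writing (finishes day 32), so it starts at day 32 and finishes at 32 + 4 = day 36.
Every task is finished by day 36, which is no later than the deadline of 45, so the schedule is feasible.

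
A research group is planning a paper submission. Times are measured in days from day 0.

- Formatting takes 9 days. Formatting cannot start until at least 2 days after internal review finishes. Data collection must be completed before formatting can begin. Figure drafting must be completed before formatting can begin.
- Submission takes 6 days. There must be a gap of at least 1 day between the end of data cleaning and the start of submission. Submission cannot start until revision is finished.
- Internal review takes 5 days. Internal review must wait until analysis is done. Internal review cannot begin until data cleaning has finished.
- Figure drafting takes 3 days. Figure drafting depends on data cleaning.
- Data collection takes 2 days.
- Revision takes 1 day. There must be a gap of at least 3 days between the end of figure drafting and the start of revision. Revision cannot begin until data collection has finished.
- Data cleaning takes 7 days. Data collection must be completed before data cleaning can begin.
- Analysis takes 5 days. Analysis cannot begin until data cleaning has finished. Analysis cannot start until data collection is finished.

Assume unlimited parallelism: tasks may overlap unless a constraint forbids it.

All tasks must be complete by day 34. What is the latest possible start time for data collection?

4

Nothing follows formatting; the deadline of day 34 is its only limit. It must start by 34 − 9 = day 25.
Internal review has to be done before formatting (must start by day 25, minus 2-day gap → day 23). That means finishing by day 23, i.e. starting by 23 − 5 = day 18.
Analysis must finish before internal review (must start by day 18). With a 5-day duration, analysis must start by 18 − 5 = day 13.
Submission has no dependents, so it just needs to finish by day 34. Starting by 34 − 6 = day 28 achieves that.
Since submission (must start by day 28) depends on it, revision must finish by day 28. Backing off its 1-day duration gives a latest start of day 27.
Figure drafting feeds revision (must start by day 27, minus 3-day gap → day 24); formatting (must start by day 25). Taking the minimum, figure drafting must finish by day 24 and start by 24 − 3 = day 21.
For data cleaning: analysis (must start by day 13); figure drafting (must start by day 21); internal review (must start by day 18); submission (must start by day 28, minus 1-day gap → day 27). The most restrictive is day 13; with a 7-day duration, data cleaning must start by day 6.
Data collection feeds data cleaning (must start by day 6); analysis (must start by day 13); revision (must start by day 27); formatting (must start by day 25). Taking the minimum, data collection must finish by day 6 and start by 6 − 2 = day 4.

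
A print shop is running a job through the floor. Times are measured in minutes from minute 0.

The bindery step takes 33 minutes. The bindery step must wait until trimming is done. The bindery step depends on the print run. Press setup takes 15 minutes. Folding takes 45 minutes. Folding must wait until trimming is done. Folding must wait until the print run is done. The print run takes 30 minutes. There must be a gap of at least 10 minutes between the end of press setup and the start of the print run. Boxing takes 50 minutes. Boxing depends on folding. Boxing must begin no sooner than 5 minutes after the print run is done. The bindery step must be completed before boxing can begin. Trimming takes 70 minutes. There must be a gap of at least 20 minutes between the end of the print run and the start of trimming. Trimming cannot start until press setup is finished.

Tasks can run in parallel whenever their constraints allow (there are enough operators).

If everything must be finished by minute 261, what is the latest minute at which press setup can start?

21

To finish by minute 261, boxing (duration 50) must start no later than minute 211.
Since boxing (must start by minute 211) depends on it, folding must finish by minute 211. Backing off its 45-minute duration gives a latest start of minute 166.
The bindery step has to be done before boxing (must start by minute 211). That means finishing by minute 211, i.e. starting by 211 − 33 = minute 178.
Trimming feeds folding (must start by minute 166); the bindery step (must start by minute 178). Taking the minimum, trimming must finish by minute 166 and start by 166 − 70 = minute 96.
The print run has several dependents: trimming (must start by minute 96, minus 20-minute gap → minute 76); folding (must start by minute 166); the bindery step (must start by minute 178); boxing (must start by minute 211, minus 5-minute gap → minute 206). The earliest of those limits is minute 76, so the print run must start by 76 − 30 = minute 46.
Press setup feeds the print run (must start by minute 46, minus 10-minute gap → minute 36); trimming (must start by minute 96). Taking the minimum, press setup must finish by minute 36 and start by 36 − 15 = minute 21.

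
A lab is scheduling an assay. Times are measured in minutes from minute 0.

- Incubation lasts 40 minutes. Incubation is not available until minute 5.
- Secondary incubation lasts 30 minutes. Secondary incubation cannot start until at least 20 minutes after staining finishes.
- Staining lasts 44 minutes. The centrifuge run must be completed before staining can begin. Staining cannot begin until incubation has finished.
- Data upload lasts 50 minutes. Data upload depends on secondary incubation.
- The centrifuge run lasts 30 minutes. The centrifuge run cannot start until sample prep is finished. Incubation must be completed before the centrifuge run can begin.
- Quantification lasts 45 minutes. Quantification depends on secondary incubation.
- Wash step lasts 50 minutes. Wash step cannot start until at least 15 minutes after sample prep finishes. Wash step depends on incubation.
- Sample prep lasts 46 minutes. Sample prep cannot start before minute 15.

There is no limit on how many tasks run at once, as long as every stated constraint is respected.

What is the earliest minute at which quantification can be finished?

230

Incubation waits on its own release at minute 5, so it starts at minute 5 and finishes at 5 + 40 = minute 45.
Sample prep waits on its own release at minute 15, so it starts at minute 15 and finishes at 15 + 46 = minute 61.
The centrifuge run cannot start until sample prep (finishes minute 61); incubation (finishes minute 45). The controlling bound is minute 61, so the centrifuge run finishes at 61 + 30 = minute 91.
For staining: the centrifuge run (finishes minute 91); incubation (finishes minute 45). Taking the maximum gives a start of minute 91, and it finishes at 91 + 44 = minute 135.
Secondary incubation cannot begin until staining (finishes minute 135, plus 20-minute gap → minute 155). It runs from minute 155 to 155 + 30 = minute 185.
Quantification waits on secondary incubation (finishes minute 185), so it starts at minute 185 and finishes at 185 + 45 = minute 230.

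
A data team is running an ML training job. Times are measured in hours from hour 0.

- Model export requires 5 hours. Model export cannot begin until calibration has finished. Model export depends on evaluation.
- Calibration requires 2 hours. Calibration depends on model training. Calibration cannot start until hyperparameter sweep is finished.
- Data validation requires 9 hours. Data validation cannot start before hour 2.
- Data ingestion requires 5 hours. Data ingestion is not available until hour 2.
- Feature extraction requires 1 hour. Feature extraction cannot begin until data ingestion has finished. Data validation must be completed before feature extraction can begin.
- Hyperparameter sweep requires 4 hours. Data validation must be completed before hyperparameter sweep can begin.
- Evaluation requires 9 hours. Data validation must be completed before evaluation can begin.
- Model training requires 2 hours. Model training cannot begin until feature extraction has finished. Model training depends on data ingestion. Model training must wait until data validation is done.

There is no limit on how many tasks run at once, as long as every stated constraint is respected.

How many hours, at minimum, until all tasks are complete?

Data validation cannot begin until its own release at hour 2. It runs from hour 2 to 2 + 9 = hour 11.
After data validation (finishes hour 11), evaluation can start at hour 11 and finishes at hour 20.
Hyperparameter sweep waits on data validation (finishes hour 11), so it starts at hour 11 and finishes at 11 + 4 = hour 15.
Data ingestion waits on its own release at hour 2, so it starts at hour 2 and finishes at 2 + 5 = hour 7.
Feature extraction has to wait for data ingestion (finishes hour 7); data validation (finishes hour 11). The latest of these is hour 11, so feature extraction runs hour 11 to 11 + 1 = hour 12.
For model training: feature extraction (finishes hour 12); data ingestion (finishes hour 7); data validation (finishes hour 11). Taking the maximum gives a start of hour 12, and it finishes at 12 + 2 = hour 14.
Calibration needs all of model training (finishes hour 14); hyperparameter sweep (finishes hour 15). That puts its earliest start at hour 15; it finishes at 15 + 2 = hour 17.
For model export: calibration (finishes hour 17); evaluation (finishes hour 20). Taking the maximum gives a start of hour 20, and it finishes at 20 + 5 = hour 25.
All tasks are finished once the last one completes. Finish times: Data ingestion at 7, Data validation at 11, Feature extraction at 12, Hyperparameter sweep at 15, Model training at 14, Evaluation at 20, Calibration at 17, Model export at 25. The latest is hour 25.

25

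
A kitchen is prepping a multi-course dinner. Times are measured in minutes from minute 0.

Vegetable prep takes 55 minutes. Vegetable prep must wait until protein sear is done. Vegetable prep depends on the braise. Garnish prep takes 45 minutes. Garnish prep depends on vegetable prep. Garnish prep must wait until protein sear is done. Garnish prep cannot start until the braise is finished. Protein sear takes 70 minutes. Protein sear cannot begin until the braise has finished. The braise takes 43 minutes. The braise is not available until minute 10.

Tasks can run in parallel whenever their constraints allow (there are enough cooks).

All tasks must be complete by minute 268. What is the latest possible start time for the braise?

To finish by minute 268, garnish prep (duration 45) must start no later than minute 223.
Since garnish prep (must start by minute 223) depends on it, vegetable prep must finish by minute 223. Backing off its 55-minute duration gives a latest start of minute 168.
For protein sear: vegetable prep (must start by minute 168); garnish prep (must start by minute 223). The most restrictive is minute 168; with a 70-minute duration, protein sear must start by minute 98.
The braise has several dependents: protein sear (must start by minute 98); vegetable prep (must start by minute 168); garnish prep (must start by minute 223). The earliest of those limits is minute 98, so the braise must start by 98 − 43 = minute 55.

55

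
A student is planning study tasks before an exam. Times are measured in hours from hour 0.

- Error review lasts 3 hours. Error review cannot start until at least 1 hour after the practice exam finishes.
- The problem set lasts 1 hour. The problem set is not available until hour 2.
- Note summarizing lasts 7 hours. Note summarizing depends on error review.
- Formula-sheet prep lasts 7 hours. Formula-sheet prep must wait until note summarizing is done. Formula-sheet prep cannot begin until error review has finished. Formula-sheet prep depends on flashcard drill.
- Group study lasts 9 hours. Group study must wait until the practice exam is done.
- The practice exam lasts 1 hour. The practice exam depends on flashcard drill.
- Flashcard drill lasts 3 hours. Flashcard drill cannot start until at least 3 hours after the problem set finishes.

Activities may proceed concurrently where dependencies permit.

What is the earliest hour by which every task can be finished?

The problem set cannot begin until its own release at hour 2. It runs from hour 2 to 2 + 1 = hour 3.
Flashcard drill waits on the problem set (finishes hour 3, plus 3-hour gap → hour 6), so it starts at hour 6 and finishes at 6 + 3 = hour 9.
The practice exam cannot begin until flashcard drill (finishes hour 9). It runs from hour 9 to 9 + 1 = hour 10.
Group study waits on the practice exam (finishes hour 10), so it starts at hour 10 and finishes at 10 + 9 = hour 19.
Error review cannot begin until the practice exam (finishes hour 10, plus 1-hour gap → hour 11). It runs from hour 11 to 11 + 3 = hour 14.
After error review (finishes hour 14), note summarizing can start at hour 14 and finishes at hour 21.
Formula-sheet prep cannot start until note summarizing (finishes hour 21); error review (finishes hour 14); flashcard drill (finishes hour 9). The controlling bound is hour 21, so formula-sheet prep finishes at 21 + 7 = hour 28.
All tasks are finished once the last one completes. Finish times: The problem set at 3, Flashcard drill at 9, The practice exam at 10, Error review at 14, Group study at 19, Note summarizing at 21, Formula-sheet prep at 28. The latest is hour 28.

28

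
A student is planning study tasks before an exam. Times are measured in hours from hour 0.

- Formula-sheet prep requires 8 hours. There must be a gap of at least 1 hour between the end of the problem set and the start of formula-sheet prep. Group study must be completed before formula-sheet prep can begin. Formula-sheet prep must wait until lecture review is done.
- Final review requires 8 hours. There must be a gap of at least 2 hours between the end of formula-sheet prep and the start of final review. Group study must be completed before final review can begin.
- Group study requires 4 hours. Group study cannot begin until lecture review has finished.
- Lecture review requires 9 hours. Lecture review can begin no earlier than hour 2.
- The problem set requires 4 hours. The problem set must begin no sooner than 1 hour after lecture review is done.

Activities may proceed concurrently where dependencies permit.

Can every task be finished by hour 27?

No

Lecture review waits on its own release at hour 2, so it starts at hour 2 and finishes at 2 + 9 = hour 11.
Group study cannot begin until lecture review (finishes hour 11). It runs from hour 11 to 11 + 4 = hour 15.
The problem set waits on lecture review (finishes hour 11, plus 1-hour gap → hour 12), so it starts at hour 12 and finishes at 12 + 4 = hour 16.
Formula-sheet prep has to wait for the problem set (finishes hour 16, plus 1-hour gap → hour 17); group study (finishes hour 15); lecture review (finishes hour 11). The latest of these is hour 17, so formula-sheet prep runs hour 17 to 17 + 8 = hour 25.
For final review: formula-sheet prep (finishes hour 25, plus 2-hour gap → hour 27); group study (finishes hour 15). Taking the maximum gives a start of hour 27, and it finishes at 27 + 8 = hour 35.
The earliest everything can be done is hour 35, which is after the deadline of 27, so it is not possible.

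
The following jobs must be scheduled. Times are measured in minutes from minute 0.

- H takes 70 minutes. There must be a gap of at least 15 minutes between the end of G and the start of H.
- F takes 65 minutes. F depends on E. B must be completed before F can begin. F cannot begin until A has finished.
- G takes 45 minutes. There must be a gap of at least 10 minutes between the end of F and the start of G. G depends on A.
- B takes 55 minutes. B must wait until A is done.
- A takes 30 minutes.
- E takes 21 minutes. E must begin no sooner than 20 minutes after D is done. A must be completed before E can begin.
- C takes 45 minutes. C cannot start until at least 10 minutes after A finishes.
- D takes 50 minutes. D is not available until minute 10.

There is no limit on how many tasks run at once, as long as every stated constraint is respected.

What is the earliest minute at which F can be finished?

166

After its own release at minute 10, D can start at minute 10 and finishes at minute 60.
A can start immediately at minute 0; it finishes at minute 30.
For E: D (finishes minute 60, plus 20-minute gap → minute 80); A (finishes minute 30). Taking the maximum gives a start of minute 80, and it finishes at 80 + 21 = minute 101.
B cannot begin until A (finishes minute 30). It runs from minute 30 to 30 + 55 = minute 85.
F cannot start until E (finishes minute 101); B (finishes minute 85); A (finishes minute 30). The controlling bound is minute 101, so F finishes at 101 + 65 = minute 166.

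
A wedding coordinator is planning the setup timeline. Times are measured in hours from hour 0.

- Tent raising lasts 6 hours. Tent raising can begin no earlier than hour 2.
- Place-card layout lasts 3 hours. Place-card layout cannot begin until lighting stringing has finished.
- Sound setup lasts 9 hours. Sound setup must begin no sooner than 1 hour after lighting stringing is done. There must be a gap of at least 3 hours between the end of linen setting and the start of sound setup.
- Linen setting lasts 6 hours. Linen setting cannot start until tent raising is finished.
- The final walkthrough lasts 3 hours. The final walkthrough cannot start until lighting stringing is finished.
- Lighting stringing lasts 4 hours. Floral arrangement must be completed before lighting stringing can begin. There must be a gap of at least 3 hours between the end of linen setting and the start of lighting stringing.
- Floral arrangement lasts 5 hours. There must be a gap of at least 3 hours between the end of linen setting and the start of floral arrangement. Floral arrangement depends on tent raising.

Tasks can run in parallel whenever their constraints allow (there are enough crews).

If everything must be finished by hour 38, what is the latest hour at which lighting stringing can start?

24

Sound setup must finish by hour 38; it takes 9 hours, so it must start by 38 − 9 = hour 29.
Place-card layout must finish by hour 38; it takes 3 hours, so it must start by 38 − 3 = hour 35.
The final walkthrough must finish by hour 38; it takes 3 hours, so it must start by 38 − 3 = hour 35.
Lighting stringing must finish in time for sound setup (must start by hour 29, minus 1-hour gap → hour 28); place-card layout (must start by hour 35); the final walkthrough (must start by hour 35). The tightest is hour 28, so lighting stringing must start by 28 − 4 = hour 24.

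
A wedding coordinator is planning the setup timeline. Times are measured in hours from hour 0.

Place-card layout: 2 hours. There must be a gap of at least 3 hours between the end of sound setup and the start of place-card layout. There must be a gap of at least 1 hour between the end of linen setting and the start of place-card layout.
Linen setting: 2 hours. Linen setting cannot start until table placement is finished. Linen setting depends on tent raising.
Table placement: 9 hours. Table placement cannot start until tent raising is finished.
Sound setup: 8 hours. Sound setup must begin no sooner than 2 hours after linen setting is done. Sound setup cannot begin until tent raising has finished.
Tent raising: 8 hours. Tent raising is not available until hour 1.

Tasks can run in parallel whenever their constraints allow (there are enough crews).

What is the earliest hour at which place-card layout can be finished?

35

Tent raising cannot begin until its own release at hour 1. It runs from hour 1 to 1 + 8 = hour 9.
Table placement cannot begin until tent raising (finishes hour 9). It runs from hour 9 to 9 + 9 = hour 18.
Linen setting cannot start until table placement (finishes hour 18); tent raising (finishes hour 9). The controlling bound is hour 18, so linen setting finishes at 18 + 2 = hour 20.
Sound setup has to wait for linen setting (finishes hour 20, plus 2-hour gap → hour 22); tent raising (finishes hour 9). The latest of these is hour 22, so sound setup runs hour 22 to 22 + 8 = hour 30.
Place-card layout needs all of sound setup (finishes hour 30, plus 3-hour gap → hour 33); linen setting (finishes hour 20, plus 1-hour gap → hour 21). That puts its earliest start at hour 33; it finishes at 33 + 2 = hour 35.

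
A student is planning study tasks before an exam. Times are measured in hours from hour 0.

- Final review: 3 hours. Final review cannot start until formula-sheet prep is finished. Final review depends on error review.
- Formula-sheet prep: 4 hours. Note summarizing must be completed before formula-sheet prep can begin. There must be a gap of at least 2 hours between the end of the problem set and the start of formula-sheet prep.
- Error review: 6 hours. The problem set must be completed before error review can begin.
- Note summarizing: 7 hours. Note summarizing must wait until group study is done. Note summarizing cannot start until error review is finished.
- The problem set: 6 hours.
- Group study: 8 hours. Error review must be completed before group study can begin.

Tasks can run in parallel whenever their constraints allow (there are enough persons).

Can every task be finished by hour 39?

The problem set can start immediately at hour 0; it finishes at hour 6.
After the problem set (finishes hour 6), error review can start at hour 6 and finishes at hour 12.
After error review (finishes hour 12), group study can start at hour 12 and finishes at hour 20.
Note summarizing cannot start until group study (finishes hour 20); error review (finishes hour 12). The controlling bound is hour 20, so note summarizing finishes at 20 + 7 = hour 27.
Formula-sheet prep cannot start until note summarizing (finishes hour 27); the problem set (finishes hour 6, plus 2-hour gap → hour 8). The controlling bound is hour 27, so formula-sheet prep finishes at 27 + 4 = hour 31.
Final review needs all of formula-sheet prep (finishes hour 31); error review (finishes hour 12). That puts its earliest start at hour 31; it finishes at 31 + 3 = hour 34.
Every task is finished by hour 34, which is no later than the deadline of 39, so the schedule is feasible.

Yes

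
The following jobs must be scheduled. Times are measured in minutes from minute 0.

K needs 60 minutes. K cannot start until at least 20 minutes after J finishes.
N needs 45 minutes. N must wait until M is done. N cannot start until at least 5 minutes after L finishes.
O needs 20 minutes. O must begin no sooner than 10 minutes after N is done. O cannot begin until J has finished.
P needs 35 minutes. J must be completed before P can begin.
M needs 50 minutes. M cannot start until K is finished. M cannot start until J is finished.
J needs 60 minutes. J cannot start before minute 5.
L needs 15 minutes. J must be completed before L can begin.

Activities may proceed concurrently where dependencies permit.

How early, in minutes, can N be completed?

J cannot begin until its own release at minute 5. It runs from minute 5 to 5 + 60 = minute 65.
L waits on J (finishes minute 65), so it starts at minute 65 and finishes at 65 + 15 = minute 80.
K cannot begin until J (finishes minute 65, plus 20-minute gap → minute 85). It runs from minute 85 to 85 + 60 = minute 145.
M has to wait for K (finishes minute 145); J (finishes minute 65). The latest of these is minute 145, so M runs minute 145 to 145 + 50 = minute 195.
N needs all of M (finishes minute 195); L (finishes minute 80, plus 5-minute gap → minute 85). That puts its earliest start at minute 195; it finishes at 195 + 45 = minute 240.

240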